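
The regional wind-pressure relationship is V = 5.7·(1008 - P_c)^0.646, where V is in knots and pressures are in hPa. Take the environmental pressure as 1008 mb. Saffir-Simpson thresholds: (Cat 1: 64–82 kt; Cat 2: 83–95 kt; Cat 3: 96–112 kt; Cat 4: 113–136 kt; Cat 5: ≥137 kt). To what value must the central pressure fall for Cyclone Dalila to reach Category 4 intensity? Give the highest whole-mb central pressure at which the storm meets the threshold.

Category 4 begins at V = 113 kt.
Required ΔP = (113/5.7)^(1/0.646) = 19.825^1.548 ≈ 101.87 mb.
P_c ≤ 1008 − 101.87 = 906.13, so the highest integer P_c is 906 mb.

906 mb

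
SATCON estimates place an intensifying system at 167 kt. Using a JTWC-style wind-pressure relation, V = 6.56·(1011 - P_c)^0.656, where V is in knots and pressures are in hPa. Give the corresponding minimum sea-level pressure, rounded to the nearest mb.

872 mb

ΔP = (V / 6.56)^(1/0.656) = (167/6.56)^1.524.
167/6.56 = 25.457; 25.457^1.524 ≈ 139.00 mb.
P_c = 1011 − 139.00 = 872.00 ≈ 872 mb.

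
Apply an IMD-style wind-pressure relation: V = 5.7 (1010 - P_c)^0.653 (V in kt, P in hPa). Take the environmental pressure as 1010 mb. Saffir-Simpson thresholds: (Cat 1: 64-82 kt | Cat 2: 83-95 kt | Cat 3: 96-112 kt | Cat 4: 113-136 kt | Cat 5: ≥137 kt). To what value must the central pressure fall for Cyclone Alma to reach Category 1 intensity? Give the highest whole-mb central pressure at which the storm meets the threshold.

Category 1 begins at V = 64 kt.
Required ΔP = (64/5.7)^(1/0.653) = 11.228^1.531 ≈ 40.59 mb.
P_c ≤ 1010 − 40.59 = 969.41, so the highest integer P_c is 969 mb.

969 mb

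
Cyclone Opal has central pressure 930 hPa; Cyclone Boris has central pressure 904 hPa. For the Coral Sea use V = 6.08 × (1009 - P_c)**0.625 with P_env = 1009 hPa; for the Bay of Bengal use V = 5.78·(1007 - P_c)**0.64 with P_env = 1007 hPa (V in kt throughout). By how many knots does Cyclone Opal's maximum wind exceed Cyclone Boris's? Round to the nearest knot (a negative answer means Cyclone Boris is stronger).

-19 kt

Cyclone Opal: ΔP = 79; V ≈ 6.08 × 79^0.625 ≈ 93.31 kt.
Cyclone Boris: ΔP = 103; V ≈ 5.78 × 103^0.64 ≈ 112.24 kt.
Difference ≈ 93.31 − 112.24 = -18.93 → -19 kt.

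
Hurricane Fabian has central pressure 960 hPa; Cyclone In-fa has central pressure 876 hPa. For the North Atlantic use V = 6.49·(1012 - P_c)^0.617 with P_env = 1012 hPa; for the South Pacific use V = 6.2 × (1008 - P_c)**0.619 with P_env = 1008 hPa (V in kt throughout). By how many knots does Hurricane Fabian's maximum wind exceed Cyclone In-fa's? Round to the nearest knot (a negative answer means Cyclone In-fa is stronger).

Hurricane Fabian: ΔP = 52; V ≈ 6.49 × 52^0.617 ≈ 74.31 kt.
Cyclone In-fa: ΔP = 132; V ≈ 6.2 × 132^0.619 ≈ 127.36 kt.
Difference ≈ 74.31 − 127.36 = -53.05 → -53 kt.

-53 kt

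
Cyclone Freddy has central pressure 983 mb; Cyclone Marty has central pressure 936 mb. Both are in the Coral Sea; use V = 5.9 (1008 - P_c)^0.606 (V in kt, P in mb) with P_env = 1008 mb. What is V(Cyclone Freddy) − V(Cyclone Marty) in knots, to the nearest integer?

-37 kt

Cyclone Freddy: ΔP = 25; V ≈ 5.9 × 25^0.606 ≈ 41.50 kt.
Cyclone Marty: ΔP = 72; V ≈ 5.9 × 72^0.606 ≈ 78.78 kt.
Difference ≈ 41.50 − 78.78 = -37.28 → -37 kt.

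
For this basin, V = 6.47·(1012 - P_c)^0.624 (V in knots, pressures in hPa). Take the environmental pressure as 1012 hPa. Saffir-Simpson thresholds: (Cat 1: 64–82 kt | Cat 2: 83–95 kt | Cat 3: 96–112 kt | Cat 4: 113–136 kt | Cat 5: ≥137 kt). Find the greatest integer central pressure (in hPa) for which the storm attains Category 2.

Category 2 begins at V = 83 kt.
Required ΔP = (83/6.47)^(1/0.624) = 12.828^1.603 ≈ 59.69 hPa.
P_c ≤ 1012 − 59.69 = 952.31, so the highest integer P_c is 952 hPa.

952 hPa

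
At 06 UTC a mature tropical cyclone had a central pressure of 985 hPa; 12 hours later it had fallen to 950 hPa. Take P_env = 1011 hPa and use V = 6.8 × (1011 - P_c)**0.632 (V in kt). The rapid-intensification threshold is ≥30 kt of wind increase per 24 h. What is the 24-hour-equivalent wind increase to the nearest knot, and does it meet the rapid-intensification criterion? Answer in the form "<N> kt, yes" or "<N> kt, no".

V₁: ΔP = 26, V ≈ 6.8 × 26^0.632 ≈ 53.31 kt.
V₂: ΔP = 61, V ≈ 6.8 × 61^0.632 ≈ 91.38 kt.
ΔV over 12 h = 38.07 kt → 24 h equivalent = 38.07 × 24/12 ≈ 76.14 kt.
76 kt ≥ 30 kt ⇒ rapid intensification.

76 kt, yes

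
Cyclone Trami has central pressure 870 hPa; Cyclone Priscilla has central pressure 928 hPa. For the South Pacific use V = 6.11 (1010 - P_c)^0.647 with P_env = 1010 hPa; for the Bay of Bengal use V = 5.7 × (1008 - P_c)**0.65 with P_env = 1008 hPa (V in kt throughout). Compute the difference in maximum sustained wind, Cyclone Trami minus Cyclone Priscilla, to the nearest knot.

51 kt

Cyclone Trami: ΔP = 140; V ≈ 6.11 × 140^0.647 ≈ 149.48 kt.
Cyclone Priscilla: ΔP = 80; V ≈ 5.7 × 80^0.65 ≈ 98.37 kt.
Difference ≈ 149.48 − 98.37 = 51.11 → 51 kt.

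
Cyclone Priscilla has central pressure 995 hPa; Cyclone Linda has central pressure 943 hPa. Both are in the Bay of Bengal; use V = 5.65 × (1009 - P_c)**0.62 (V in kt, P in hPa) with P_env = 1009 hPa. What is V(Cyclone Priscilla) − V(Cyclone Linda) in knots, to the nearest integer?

-47 kt

Cyclone Priscilla: ΔP = 14; V ≈ 5.65 × 14^0.62 ≈ 29.02 kt.
Cyclone Linda: ΔP = 66; V ≈ 5.65 × 66^0.62 ≈ 75.89 kt.
Difference ≈ 29.02 − 75.89 = -46.87 → -47 kt.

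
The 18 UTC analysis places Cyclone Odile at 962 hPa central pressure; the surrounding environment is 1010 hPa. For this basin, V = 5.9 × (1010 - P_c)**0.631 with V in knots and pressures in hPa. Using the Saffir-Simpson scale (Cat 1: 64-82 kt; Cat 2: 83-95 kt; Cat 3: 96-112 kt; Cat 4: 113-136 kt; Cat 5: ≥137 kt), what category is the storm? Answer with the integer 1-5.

ΔP = 1010 − 962 = 48 hPa.
V ≈ 5.9 × 48^0.631 = 5.9 × 11.50 ≈ 68 kt.
68 kt falls in the Category 1 band.

1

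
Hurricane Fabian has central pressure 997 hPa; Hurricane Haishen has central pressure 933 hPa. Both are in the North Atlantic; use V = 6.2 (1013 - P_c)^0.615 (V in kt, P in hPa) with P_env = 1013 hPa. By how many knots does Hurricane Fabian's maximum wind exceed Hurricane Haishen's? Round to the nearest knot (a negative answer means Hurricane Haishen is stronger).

-58 kt

Hurricane Fabian: ΔP = 16; V ≈ 6.2 × 16^0.615 ≈ 34.11 kt.
Hurricane Haishen: ΔP = 80; V ≈ 6.2 × 80^0.615 ≈ 91.79 kt.
Difference ≈ 34.11 − 91.79 = -57.68 → -58 kt.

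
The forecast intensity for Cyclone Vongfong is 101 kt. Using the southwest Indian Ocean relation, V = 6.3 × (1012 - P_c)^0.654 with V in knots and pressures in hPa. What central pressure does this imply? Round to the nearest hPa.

ΔP = (V / 6.3)^(1/0.654) = (101/6.3)^1.529.
101/6.3 = 16.032; 16.032^1.529 ≈ 69.58 hPa.
P_c = 1012 − 69.58 = 942.42 ≈ 942 hPa.

942 hPa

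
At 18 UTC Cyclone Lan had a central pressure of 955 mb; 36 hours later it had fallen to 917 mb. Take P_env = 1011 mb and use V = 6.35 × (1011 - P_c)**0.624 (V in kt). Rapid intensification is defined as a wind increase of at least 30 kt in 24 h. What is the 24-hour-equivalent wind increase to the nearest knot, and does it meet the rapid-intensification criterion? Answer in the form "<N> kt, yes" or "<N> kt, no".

20 kt, no

V₁: ΔP = 56, V ≈ 6.35 × 56^0.624 ≈ 78.28 kt.
V₂: ΔP = 94, V ≈ 6.35 × 94^0.624 ≈ 108.14 kt.
ΔV over 36 h = 29.86 kt → 24 h equivalent = 29.86 × 24/36 ≈ 19.91 kt.
20 kt < 30 kt ⇒ not rapid intensification.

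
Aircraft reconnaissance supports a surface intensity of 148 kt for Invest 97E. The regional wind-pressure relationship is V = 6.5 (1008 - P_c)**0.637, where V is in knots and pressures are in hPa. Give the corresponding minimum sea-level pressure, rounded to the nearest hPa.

ΔP = (V / 6.5)^(1/0.637) = (148/6.5)^1.570.
148/6.5 = 22.769; 22.769^1.570 ≈ 135.16 hPa.
P_c = 1008 − 135.16 = 872.84 ≈ 873 hPa.

873 hPa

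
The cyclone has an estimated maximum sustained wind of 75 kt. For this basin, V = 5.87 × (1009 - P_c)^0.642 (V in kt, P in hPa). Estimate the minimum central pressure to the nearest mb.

ΔP = (V / 5.87)^(1/0.642) = (75/5.87)^1.558.
75/5.87 = 12.777; 12.777^1.558 ≈ 52.89 mb.
P_c = 1009 − 52.89 = 956.11 ≈ 956 mb.

956 mb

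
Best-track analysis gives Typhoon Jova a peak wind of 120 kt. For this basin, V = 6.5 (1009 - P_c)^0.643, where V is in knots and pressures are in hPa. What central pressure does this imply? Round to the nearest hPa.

ΔP = (V / 6.5)^(1/0.643) = (120/6.5)^1.555.
120/6.5 = 18.462; 18.462^1.555 ≈ 93.18 hPa.
P_c = 1009 − 93.18 = 915.82 ≈ 916 hPa.

916 hPa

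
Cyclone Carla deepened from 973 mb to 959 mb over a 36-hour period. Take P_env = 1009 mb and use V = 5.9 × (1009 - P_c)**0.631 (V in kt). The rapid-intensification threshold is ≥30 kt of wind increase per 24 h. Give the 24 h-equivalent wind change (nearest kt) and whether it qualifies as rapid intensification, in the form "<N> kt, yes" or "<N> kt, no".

V₁: ΔP = 36, V ≈ 5.9 × 36^0.631 ≈ 56.61 kt.
V₂: ΔP = 50, V ≈ 5.9 × 50^0.631 ≈ 69.65 kt.
ΔV over 36 h = 13.04 kt → 24 h equivalent = 13.04 × 24/36 ≈ 8.69 kt.
9 kt < 30 kt ⇒ not rapid intensification.

9 kt, no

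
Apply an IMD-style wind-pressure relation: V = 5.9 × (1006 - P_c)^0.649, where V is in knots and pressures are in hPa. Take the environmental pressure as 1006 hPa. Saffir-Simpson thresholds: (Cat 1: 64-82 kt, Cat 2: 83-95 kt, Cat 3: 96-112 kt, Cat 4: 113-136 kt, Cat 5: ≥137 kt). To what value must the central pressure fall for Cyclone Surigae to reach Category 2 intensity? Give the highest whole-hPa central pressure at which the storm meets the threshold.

Category 2 begins at V = 83 kt.
Required ΔP = (83/5.9)^(1/0.649) = 14.068^1.541 ≈ 58.78 hPa.
P_c ≤ 1006 − 58.78 = 947.22, so the highest integer P_c is 947 hPa.

947 hPa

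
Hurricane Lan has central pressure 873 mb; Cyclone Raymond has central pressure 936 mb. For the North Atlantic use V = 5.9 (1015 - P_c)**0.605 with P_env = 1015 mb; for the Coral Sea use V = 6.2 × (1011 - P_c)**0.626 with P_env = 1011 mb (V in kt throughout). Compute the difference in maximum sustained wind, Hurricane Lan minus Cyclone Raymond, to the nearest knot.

Hurricane Lan: ΔP = 142; V ≈ 5.9 × 142^0.605 ≈ 118.30 kt.
Cyclone Raymond: ΔP = 75; V ≈ 6.2 × 75^0.626 ≈ 92.51 kt.
Difference ≈ 118.30 − 92.51 = 25.79 → 26 kt.

26 kt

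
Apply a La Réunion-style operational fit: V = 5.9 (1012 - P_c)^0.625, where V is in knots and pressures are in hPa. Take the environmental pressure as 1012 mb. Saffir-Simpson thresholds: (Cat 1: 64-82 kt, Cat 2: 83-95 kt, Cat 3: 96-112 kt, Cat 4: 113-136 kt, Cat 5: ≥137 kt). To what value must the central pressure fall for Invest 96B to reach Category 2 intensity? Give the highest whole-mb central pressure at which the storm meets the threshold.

Category 2 begins at V = 83 kt.
Required ΔP = (83/5.9)^(1/0.625) = 14.068^1.600 ≈ 68.73 mb.
P_c ≤ 1012 − 68.73 = 943.27, so the highest integer P_c is 943 mb.

943 mb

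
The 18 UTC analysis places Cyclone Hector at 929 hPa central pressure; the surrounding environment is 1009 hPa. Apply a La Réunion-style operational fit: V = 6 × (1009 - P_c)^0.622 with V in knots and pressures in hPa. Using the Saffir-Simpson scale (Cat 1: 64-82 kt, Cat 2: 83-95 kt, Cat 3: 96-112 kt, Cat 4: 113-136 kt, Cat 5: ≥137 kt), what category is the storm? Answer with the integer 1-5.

2

ΔP = 1009 − 929 = 80 hPa.
V ≈ 6 × 80^0.622 = 6 × 15.27 ≈ 92 kt.
92 kt falls in the Category 2 band.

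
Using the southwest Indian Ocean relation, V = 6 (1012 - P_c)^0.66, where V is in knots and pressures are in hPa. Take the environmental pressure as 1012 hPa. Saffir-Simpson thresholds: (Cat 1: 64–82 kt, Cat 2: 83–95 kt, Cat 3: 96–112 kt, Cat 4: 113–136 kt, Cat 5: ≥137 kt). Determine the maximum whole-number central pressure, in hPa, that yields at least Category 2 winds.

958 hPa

Category 2 begins at V = 83 kt.
Required ΔP = (83/6)^(1/0.66) = 13.833^1.515 ≈ 53.54 hPa.
P_c ≤ 1012 − 53.54 = 958.46, so the highest integer P_c is 958 hPa.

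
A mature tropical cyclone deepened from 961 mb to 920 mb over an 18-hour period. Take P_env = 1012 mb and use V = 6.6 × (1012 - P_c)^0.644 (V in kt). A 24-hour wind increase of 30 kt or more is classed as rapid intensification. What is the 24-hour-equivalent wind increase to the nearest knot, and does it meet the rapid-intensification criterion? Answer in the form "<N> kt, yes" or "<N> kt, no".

51 kt, yes

V₁: ΔP = 51, V ≈ 6.6 × 51^0.644 ≈ 83.03 kt.
V₂: ΔP = 92, V ≈ 6.6 × 92^0.644 ≈ 121.40 kt.
ΔV over 18 h = 38.37 kt → 24 h equivalent = 38.37 × 24/18 ≈ 51.16 kt.
51 kt ≥ 30 kt ⇒ rapid intensification.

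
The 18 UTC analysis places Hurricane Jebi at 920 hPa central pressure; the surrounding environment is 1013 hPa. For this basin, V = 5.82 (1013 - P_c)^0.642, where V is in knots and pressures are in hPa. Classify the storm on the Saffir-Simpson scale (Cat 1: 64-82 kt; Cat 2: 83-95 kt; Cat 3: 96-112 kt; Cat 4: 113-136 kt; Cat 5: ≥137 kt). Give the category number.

3

ΔP = 1013 − 920 = 93 hPa.
V ≈ 5.82 × 93^0.642 = 5.82 × 18.36 ≈ 107 kt.
107 kt falls in the Category 3 band.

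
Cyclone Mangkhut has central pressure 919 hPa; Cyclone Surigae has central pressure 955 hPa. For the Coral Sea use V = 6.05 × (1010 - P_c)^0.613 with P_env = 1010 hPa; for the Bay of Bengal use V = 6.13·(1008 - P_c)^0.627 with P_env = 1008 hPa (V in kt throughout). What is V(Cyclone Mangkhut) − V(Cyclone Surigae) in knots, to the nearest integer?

Cyclone Mangkhut: ΔP = 91; V ≈ 6.05 × 91^0.613 ≈ 96.08 kt.
Cyclone Surigae: ΔP = 53; V ≈ 6.13 × 53^0.627 ≈ 73.89 kt.
Difference ≈ 96.08 − 73.89 = 22.19 → 22 kt.

22 kt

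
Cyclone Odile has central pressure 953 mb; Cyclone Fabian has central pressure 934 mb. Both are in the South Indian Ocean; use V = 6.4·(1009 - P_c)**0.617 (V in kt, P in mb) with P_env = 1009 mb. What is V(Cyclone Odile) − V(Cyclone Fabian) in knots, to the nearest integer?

Cyclone Odile: ΔP = 56; V ≈ 6.4 × 56^0.617 ≈ 76.70 kt.
Cyclone Fabian: ΔP = 75; V ≈ 6.4 × 75^0.617 ≈ 91.85 kt.
Difference ≈ 76.70 − 91.85 = -15.15 → -15 kt.

-15 kt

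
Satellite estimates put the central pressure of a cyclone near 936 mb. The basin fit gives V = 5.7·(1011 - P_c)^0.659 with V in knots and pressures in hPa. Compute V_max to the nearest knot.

98 kt

ΔP = 1011 − 936 = 75 mb.
75^0.659 ≈ 17.205.
V ≈ 5.7 × 17.205 ≈ 98.1 kt.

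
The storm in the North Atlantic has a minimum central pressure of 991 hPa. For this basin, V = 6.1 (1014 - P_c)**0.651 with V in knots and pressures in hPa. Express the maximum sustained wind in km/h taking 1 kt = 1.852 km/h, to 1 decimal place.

ΔP = 1014 − 991 = 23 hPa.
V ≈ 6.1 × 23^0.651 = 6.1 × 7.700 ≈ 46.969 kt.
46.969 × 1.852 ≈ 86.99 km/h → 87.0 km/h.

87.0 km/h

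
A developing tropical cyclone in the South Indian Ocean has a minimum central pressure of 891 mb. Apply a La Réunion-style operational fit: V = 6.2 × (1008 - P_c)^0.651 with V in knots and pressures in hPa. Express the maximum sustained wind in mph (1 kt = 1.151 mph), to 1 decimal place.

ΔP = 1008 − 891 = 117 mb.
V ≈ 6.2 × 117^0.651 = 6.2 × 22.202 ≈ 137.651 kt.
137.651 × 1.151 ≈ 158.44 mph → 158.4 mph.

158.4 mph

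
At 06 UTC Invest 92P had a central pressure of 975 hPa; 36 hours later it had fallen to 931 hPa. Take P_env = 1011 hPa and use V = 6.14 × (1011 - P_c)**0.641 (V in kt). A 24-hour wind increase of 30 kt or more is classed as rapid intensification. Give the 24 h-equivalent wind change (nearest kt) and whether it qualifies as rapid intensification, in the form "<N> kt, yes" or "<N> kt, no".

V₁: ΔP = 36, V ≈ 6.14 × 36^0.641 ≈ 61.06 kt.
V₂: ΔP = 80, V ≈ 6.14 × 80^0.641 ≈ 101.87 kt.
ΔV over 36 h = 40.81 kt → 24 h equivalent = 40.81 × 24/36 ≈ 27.21 kt.
27 kt < 30 kt ⇒ not rapid intensification.

27 kt, no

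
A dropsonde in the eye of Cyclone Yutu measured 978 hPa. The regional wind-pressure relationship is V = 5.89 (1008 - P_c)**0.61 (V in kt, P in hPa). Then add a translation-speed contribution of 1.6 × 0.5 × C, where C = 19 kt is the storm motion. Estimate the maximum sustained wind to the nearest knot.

62 kt

ΔP = 1008 − 978 = 30 hPa.
30^0.61 ≈ 7.962.
V ≈ 5.89 × 7.962 ≈ 46.9 kt.
Translation term: 1.6 × 0.5 × 19 = 15.2 kt.
Corrected V ≈ 62.1 kt → 62 kt.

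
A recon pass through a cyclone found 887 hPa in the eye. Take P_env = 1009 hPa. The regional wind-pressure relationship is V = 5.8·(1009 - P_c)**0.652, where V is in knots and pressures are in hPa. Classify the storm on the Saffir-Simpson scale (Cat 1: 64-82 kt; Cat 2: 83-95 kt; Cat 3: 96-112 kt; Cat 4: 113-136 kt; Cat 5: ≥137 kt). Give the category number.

4

ΔP = 1009 − 887 = 122 hPa.
V ≈ 5.8 × 122^0.652 = 5.8 × 22.92 ≈ 133 kt.
133 kt falls in the Category 4 band.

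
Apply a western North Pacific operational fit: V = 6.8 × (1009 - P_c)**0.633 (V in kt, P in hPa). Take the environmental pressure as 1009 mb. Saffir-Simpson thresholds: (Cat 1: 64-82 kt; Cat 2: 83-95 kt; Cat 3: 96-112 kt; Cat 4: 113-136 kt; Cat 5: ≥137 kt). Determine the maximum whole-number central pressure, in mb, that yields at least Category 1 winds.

974 mb

Category 1 begins at V = 64 kt.
Required ΔP = (64/6.8)^(1/0.633) = 9.412^1.580 ≈ 34.53 mb.
P_c ≤ 1009 − 34.53 = 974.47, so the highest integer P_c is 974 mb.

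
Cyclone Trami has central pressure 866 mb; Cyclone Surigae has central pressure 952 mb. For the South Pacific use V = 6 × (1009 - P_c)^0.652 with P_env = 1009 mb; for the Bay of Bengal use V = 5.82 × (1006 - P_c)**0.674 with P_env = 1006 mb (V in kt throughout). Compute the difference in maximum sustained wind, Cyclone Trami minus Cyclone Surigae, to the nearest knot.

Cyclone Trami: ΔP = 143; V ≈ 6 × 143^0.652 ≈ 152.56 kt.
Cyclone Surigae: ΔP = 54; V ≈ 5.82 × 54^0.674 ≈ 85.62 kt.
Difference ≈ 152.56 − 85.62 = 66.94 → 67 kt.

67 kt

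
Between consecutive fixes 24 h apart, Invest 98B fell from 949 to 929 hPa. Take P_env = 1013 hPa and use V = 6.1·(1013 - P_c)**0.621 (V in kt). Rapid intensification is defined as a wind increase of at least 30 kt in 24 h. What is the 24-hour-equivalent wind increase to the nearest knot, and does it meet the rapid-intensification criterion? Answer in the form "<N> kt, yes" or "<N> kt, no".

15 kt, no

V₁: ΔP = 64, V ≈ 6.1 × 64^0.621 ≈ 80.72 kt.
V₂: ΔP = 84, V ≈ 6.1 × 84^0.621 ≈ 95.57 kt.
ΔV over 24 h = 14.85 kt → 24 h equivalent = 14.85 × 24/24 ≈ 14.85 kt.
15 kt < 30 kt ⇒ not rapid intensification.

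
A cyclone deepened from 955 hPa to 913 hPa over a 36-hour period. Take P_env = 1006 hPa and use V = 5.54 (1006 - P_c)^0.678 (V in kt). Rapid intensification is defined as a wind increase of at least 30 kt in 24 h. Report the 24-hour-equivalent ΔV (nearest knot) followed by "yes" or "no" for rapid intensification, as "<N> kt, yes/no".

27 kt, no

V₁: ΔP = 51, V ≈ 5.54 × 51^0.678 ≈ 79.66 kt.
V₂: ΔP = 93, V ≈ 5.54 × 93^0.678 ≈ 119.71 kt.
ΔV over 36 h = 40.05 kt → 24 h equivalent = 40.05 × 24/36 ≈ 26.70 kt.
27 kt < 30 kt ⇒ not rapid intensification.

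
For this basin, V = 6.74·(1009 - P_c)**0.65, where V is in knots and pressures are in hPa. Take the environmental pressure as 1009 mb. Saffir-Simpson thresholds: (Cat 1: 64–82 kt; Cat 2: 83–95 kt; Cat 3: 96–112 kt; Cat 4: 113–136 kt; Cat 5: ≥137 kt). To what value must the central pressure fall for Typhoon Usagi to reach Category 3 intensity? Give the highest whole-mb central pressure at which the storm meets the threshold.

949 mb

Category 3 begins at V = 96 kt.
Required ΔP = (96/6.74)^(1/0.65) = 14.243^1.538 ≈ 59.54 mb.
P_c ≤ 1009 − 59.54 = 949.46, so the highest integer P_c is 949 mb.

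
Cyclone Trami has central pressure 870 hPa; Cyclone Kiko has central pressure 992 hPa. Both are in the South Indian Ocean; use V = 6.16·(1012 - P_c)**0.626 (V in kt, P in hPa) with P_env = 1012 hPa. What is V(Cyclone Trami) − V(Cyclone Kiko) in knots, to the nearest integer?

Cyclone Trami: ΔP = 142; V ≈ 6.16 × 142^0.626 ≈ 137.06 kt.
Cyclone Kiko: ΔP = 20; V ≈ 6.16 × 20^0.626 ≈ 40.18 kt.
Difference ≈ 137.06 − 40.18 = 96.88 → 97 kt.

97 kt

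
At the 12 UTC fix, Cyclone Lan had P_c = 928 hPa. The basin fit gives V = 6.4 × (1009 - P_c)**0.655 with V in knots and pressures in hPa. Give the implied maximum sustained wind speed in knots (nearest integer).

ΔP = 1009 − 928 = 81 hPa.
81^0.655 ≈ 17.785.
V ≈ 6.4 × 17.785 ≈ 113.8 kt.

114 kt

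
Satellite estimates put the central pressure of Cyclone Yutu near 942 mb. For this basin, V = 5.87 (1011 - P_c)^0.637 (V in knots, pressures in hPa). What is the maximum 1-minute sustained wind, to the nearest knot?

87 kt

ΔP = 1011 − 942 = 69 mb.
69^0.637 ≈ 14.837.
V ≈ 5.87 × 14.837 ≈ 87.1 kt.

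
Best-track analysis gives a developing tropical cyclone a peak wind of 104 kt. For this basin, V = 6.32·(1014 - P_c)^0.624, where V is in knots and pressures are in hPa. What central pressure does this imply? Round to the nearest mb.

925 mb

ΔP = (V / 6.32)^(1/0.624) = (104/6.32)^1.603.
104/6.32 = 16.456; 16.456^1.603 ≈ 88.97 mb.
P_c = 1014 − 88.97 = 925.03 ≈ 925 mb.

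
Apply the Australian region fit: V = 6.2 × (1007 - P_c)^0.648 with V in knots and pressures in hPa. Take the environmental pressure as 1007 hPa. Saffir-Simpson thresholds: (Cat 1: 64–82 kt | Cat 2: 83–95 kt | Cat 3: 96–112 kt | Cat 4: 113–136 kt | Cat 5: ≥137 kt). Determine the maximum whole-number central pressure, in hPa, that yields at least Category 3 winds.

Category 3 begins at V = 96 kt.
Required ΔP = (96/6.2)^(1/0.648) = 15.484^1.543 ≈ 68.59 hPa.
P_c ≤ 1007 − 68.59 = 938.41, so the highest integer P_c is 938 hPa.

938 hPa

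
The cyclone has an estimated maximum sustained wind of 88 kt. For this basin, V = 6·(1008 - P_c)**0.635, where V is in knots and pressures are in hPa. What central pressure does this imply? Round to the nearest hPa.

ΔP = (V / 6)^(1/0.635) = (88/6)^1.575.
88/6 = 14.667; 14.667^1.575 ≈ 68.67 hPa.
P_c = 1008 − 68.67 = 939.33 ≈ 939 hPa.

939 hPa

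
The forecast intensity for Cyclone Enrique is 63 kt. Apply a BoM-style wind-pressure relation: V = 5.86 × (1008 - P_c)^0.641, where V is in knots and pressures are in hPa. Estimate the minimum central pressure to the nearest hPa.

967 hPa

ΔP = (V / 5.86)^(1/0.641) = (63/5.86)^1.560.
63/5.86 = 10.751; 10.751^1.560 ≈ 40.66 hPa.
P_c = 1008 − 40.66 = 967.34 ≈ 967 hPa.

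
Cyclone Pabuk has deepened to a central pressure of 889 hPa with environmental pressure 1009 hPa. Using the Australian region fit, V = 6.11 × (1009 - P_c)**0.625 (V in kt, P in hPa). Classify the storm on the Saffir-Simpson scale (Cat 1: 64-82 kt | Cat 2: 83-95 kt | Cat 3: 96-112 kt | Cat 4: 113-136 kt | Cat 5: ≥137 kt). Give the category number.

ΔP = 1009 − 889 = 120 hPa.
V ≈ 6.11 × 120^0.625 = 6.11 × 19.93 ≈ 122 kt.
122 kt falls in the Category 4 band.

4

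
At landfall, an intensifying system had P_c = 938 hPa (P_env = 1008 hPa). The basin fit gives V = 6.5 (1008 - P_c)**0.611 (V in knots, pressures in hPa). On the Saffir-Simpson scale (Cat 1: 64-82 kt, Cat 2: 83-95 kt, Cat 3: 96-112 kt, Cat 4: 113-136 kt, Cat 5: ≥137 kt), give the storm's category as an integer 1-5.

2

ΔP = 1008 − 938 = 70 hPa.
V ≈ 6.5 × 70^0.611 = 6.5 × 13.41 ≈ 87 kt.
87 kt falls in the Category 2 band.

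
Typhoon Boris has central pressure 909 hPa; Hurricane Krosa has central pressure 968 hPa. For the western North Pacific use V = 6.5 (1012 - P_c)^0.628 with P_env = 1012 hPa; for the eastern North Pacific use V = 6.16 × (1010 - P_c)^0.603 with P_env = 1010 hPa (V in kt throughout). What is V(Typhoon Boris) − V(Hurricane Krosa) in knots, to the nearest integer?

Typhoon Boris: ΔP = 103; V ≈ 6.5 × 103^0.628 ≈ 119.39 kt.
Hurricane Krosa: ΔP = 42; V ≈ 6.16 × 42^0.603 ≈ 58.67 kt.
Difference ≈ 119.39 − 58.67 = 60.72 → 61 kt.

61 kt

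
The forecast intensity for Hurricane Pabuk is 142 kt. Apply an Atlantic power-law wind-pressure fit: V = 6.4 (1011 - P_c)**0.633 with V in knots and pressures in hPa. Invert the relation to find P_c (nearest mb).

ΔP = (V / 6.4)^(1/0.633) = (142/6.4)^1.580.
142/6.4 = 22.188; 22.188^1.580 ≈ 133.83 mb.
P_c = 1011 − 133.83 = 877.17 ≈ 877 mb.

877 mb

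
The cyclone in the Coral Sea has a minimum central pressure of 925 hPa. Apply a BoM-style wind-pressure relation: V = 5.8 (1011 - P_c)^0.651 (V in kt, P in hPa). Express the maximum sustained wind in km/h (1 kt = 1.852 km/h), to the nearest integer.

ΔP = 1011 − 925 = 86 hPa.
V ≈ 5.8 × 86^0.651 = 5.8 × 18.170 ≈ 105.387 kt.
105.387 × 1.852 ≈ 195.18 km/h → 195 km/h.

195 km/h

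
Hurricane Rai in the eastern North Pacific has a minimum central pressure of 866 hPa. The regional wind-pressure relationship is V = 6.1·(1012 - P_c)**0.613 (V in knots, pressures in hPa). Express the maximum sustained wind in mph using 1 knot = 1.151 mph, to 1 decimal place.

ΔP = 1012 − 866 = 146 hPa.
V ≈ 6.1 × 146^0.613 = 6.1 × 21.220 ≈ 129.443 kt.
129.443 × 1.151 ≈ 148.99 mph → 149.0 mph.

149.0 mph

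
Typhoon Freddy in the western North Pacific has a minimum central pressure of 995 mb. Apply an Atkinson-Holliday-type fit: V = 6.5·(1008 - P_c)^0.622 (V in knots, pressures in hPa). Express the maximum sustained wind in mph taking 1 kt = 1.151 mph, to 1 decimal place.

36.9 mph

ΔP = 1008 − 995 = 13 mb.
V ≈ 6.5 × 13^0.622 = 6.5 × 4.930 ≈ 32.047 kt.
32.047 × 1.151 ≈ 36.89 mph → 36.9 mph.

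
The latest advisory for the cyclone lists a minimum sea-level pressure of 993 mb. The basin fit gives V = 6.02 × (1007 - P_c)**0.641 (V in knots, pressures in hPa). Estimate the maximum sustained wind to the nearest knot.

ΔP = 1007 − 993 = 14 mb.
14^0.641 ≈ 5.428.
V ≈ 6.02 × 5.428 ≈ 32.7 kt.

33 kt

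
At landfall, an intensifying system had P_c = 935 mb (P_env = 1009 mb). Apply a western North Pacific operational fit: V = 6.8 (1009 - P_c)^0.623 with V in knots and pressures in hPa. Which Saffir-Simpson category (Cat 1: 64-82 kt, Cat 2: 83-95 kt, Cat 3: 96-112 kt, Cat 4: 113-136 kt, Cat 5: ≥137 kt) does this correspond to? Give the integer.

ΔP = 1009 − 935 = 74 mb.
V ≈ 6.8 × 74^0.623 = 6.8 × 14.61 ≈ 99 kt.
99 kt falls in the Category 3 band.

3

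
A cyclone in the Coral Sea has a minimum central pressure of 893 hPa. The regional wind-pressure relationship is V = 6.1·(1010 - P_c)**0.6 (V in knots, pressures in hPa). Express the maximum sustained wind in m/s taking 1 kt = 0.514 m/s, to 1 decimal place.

54.6 m/s

ΔP = 1010 − 893 = 117 hPa.
V ≈ 6.1 × 117^0.6 = 6.1 × 17.415 ≈ 106.229 kt.
106.229 × 0.514 ≈ 54.60 m/s → 54.6 m/s.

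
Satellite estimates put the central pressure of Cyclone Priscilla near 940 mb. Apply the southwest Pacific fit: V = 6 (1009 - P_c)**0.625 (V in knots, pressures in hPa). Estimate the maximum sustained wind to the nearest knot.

85 kt

ΔP = 1009 − 940 = 69 mb.
69^0.625 ≈ 14.102.
V ≈ 6 × 14.102 ≈ 84.6 kt.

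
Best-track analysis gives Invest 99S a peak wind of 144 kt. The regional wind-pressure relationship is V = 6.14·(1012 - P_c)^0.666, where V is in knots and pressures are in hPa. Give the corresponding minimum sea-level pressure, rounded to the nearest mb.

ΔP = (V / 6.14)^(1/0.666) = (144/6.14)^1.502.
144/6.14 = 23.453; 23.453^1.502 ≈ 114.12 mb.
P_c = 1012 − 114.12 = 897.88 ≈ 898 mb.

898 mb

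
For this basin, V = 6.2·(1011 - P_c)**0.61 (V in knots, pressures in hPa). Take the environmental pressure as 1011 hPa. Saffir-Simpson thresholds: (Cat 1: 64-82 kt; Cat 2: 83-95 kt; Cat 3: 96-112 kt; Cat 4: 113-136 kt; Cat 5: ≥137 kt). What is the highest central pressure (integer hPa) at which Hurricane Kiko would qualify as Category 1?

965 hPa

Category 1 begins at V = 64 kt.
Required ΔP = (64/6.2)^(1/0.61) = 10.323^1.639 ≈ 45.91 hPa.
P_c ≤ 1011 − 45.91 = 965.09, so the highest integer P_c is 965 hPa.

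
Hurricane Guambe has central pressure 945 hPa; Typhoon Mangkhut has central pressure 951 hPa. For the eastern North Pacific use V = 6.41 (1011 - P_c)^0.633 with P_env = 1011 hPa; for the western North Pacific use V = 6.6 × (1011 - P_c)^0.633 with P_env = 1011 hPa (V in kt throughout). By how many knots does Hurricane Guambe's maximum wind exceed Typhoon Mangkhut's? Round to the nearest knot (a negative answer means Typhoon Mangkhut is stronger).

3 kt

Hurricane Guambe: ΔP = 66; V ≈ 6.41 × 66^0.633 ≈ 90.91 kt.
Typhoon Mangkhut: ΔP = 60; V ≈ 6.6 × 60^0.633 ≈ 88.13 kt.
Difference ≈ 90.91 − 88.13 = 2.78 → 3 kt.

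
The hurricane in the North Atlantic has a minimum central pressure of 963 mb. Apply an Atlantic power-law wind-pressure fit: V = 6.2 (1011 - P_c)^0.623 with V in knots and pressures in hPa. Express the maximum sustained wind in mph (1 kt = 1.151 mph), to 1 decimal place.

79.6 mph

ΔP = 1011 − 963 = 48 mb.
V ≈ 6.2 × 48^0.623 = 6.2 × 11.154 ≈ 69.152 kt.
69.152 × 1.151 ≈ 79.59 mph → 79.6 mph.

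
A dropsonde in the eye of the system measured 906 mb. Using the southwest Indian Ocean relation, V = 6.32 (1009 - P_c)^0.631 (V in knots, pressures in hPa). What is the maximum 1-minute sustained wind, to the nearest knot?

ΔP = 1009 − 906 = 103 mb.
103^0.631 ≈ 18.625.
V ≈ 6.32 × 18.625 ≈ 117.7 kt.

118 kt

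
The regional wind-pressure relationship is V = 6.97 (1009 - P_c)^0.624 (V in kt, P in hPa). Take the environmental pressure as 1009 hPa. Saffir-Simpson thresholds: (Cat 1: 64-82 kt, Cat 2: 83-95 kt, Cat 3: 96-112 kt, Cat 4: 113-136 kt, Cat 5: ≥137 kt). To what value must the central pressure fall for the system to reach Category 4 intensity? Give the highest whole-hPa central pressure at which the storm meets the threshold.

922 hPa

Category 4 begins at V = 113 kt.
Required ΔP = (113/6.97)^(1/0.624) = 16.212^1.603 ≈ 86.87 hPa.
P_c ≤ 1009 − 86.87 = 922.13, so the highest integer P_c is 922 hPa.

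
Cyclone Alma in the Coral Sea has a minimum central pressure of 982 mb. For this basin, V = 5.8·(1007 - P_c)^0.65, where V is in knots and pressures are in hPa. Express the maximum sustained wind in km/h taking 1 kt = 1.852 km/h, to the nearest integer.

87 km/h

ΔP = 1007 − 982 = 25 mb.
V ≈ 5.8 × 25^0.65 = 5.8 × 8.103 ≈ 46.999 kt.
46.999 × 1.852 ≈ 87.04 km/h → 87 km/h.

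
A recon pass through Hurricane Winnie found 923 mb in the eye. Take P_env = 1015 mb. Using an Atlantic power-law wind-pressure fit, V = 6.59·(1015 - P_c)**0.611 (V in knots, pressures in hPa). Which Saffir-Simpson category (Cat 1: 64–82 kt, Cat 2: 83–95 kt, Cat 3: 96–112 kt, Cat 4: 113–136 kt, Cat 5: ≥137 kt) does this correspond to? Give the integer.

3

ΔP = 1015 − 923 = 92 mb.
V ≈ 6.59 × 92^0.611 = 6.59 × 15.84 ≈ 104 kt.
104 kt falls in the Category 3 band.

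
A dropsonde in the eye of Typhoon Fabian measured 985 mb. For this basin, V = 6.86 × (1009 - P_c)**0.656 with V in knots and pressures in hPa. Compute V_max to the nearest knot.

ΔP = 1009 − 985 = 24 mb.
24^0.656 ≈ 8.043.
V ≈ 6.86 × 8.043 ≈ 55.2 kt.

55 kt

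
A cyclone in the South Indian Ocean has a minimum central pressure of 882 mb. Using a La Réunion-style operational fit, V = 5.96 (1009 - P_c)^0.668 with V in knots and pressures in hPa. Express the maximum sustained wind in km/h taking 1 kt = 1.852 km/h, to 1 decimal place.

280.7 km/h

ΔP = 1009 − 882 = 127 mb.
V ≈ 5.96 × 127^0.668 = 5.96 × 25.430 ≈ 151.561 kt.
151.561 × 1.852 ≈ 280.69 km/h → 280.7 km/h.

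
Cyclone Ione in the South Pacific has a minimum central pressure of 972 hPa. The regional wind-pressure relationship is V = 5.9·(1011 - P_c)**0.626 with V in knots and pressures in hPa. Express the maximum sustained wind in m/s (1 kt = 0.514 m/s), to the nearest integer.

30 m/s

ΔP = 1011 − 972 = 39 hPa.
V ≈ 5.9 × 39^0.626 = 5.9 × 9.908 ≈ 58.460 kt.
58.460 × 0.514 ≈ 30.05 m/s → 30 m/s.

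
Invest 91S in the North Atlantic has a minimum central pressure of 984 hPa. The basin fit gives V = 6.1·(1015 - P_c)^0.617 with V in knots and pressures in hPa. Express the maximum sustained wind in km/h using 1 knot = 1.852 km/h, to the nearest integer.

94 km/h

ΔP = 1015 − 984 = 31 hPa.
V ≈ 6.1 × 31^0.617 = 6.1 × 8.321 ≈ 50.757 kt.
50.757 × 1.852 ≈ 94.00 km/h → 94 km/h.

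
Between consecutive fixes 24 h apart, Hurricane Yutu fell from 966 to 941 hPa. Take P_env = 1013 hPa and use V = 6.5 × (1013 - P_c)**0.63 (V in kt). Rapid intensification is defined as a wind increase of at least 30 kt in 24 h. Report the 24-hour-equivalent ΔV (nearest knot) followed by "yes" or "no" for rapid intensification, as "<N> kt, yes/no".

V₁: ΔP = 47, V ≈ 6.5 × 47^0.63 ≈ 73.51 kt.
V₂: ΔP = 72, V ≈ 6.5 × 72^0.63 ≈ 96.17 kt.
ΔV over 24 h = 22.66 kt → 24 h equivalent = 22.66 × 24/24 ≈ 22.66 kt.
23 kt < 30 kt ⇒ not rapid intensification.

23 kt, no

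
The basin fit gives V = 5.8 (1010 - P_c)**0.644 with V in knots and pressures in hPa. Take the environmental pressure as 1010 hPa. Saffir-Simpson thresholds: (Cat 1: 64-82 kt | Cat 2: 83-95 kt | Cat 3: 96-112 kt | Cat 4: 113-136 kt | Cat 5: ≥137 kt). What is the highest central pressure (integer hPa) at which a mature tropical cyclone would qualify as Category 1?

Category 1 begins at V = 64 kt.
Required ΔP = (64/5.8)^(1/0.644) = 11.034^1.553 ≈ 41.61 hPa.
P_c ≤ 1010 − 41.61 = 968.39, so the highest integer P_c is 968 hPa.

968 hPa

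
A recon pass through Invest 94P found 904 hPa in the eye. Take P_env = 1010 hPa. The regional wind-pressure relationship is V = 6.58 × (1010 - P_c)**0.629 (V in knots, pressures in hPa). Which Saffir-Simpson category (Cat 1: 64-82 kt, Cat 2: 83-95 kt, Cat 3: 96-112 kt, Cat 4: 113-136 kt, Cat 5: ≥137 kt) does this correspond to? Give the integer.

ΔP = 1010 − 904 = 106 hPa.
V ≈ 6.58 × 106^0.629 = 6.58 × 18.79 ≈ 124 kt.
124 kt falls in the Category 4 band.

4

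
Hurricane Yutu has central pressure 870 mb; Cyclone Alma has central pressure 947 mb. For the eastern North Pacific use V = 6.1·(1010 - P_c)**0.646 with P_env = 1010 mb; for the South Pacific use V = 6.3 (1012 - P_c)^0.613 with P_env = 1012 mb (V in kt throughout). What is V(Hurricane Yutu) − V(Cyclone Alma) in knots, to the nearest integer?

67 kt

Hurricane Yutu: ΔP = 140; V ≈ 6.1 × 140^0.646 ≈ 148.50 kt.
Cyclone Alma: ΔP = 65; V ≈ 6.3 × 65^0.613 ≈ 81.41 kt.
Difference ≈ 148.50 − 81.41 = 67.09 → 67 kt.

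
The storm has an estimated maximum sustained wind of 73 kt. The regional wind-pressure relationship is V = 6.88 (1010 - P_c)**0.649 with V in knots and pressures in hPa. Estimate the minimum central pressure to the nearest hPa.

972 hPa

ΔP = (V / 6.88)^(1/0.649) = (73/6.88)^1.541.
73/6.88 = 10.610; 10.610^1.541 ≈ 38.06 hPa.
P_c = 1010 − 38.06 = 971.94 ≈ 972 hPa.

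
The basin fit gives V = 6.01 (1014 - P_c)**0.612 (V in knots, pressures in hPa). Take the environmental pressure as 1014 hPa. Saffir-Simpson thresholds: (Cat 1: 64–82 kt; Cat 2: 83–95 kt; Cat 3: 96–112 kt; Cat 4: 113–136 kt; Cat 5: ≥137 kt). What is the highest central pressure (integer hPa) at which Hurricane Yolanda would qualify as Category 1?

966 hPa

Category 1 begins at V = 64 kt.
Required ΔP = (64/6.01)^(1/0.612) = 10.649^1.634 ≈ 47.71 hPa.
P_c ≤ 1014 − 47.71 = 966.29, so the highest integer P_c is 966 hPa.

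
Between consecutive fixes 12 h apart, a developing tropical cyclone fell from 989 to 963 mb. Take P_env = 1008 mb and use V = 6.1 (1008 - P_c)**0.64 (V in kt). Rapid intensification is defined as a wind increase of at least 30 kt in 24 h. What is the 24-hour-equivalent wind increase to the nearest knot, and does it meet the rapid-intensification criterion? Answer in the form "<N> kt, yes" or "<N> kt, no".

V₁: ΔP = 19, V ≈ 6.1 × 19^0.64 ≈ 40.15 kt.
V₂: ΔP = 45, V ≈ 6.1 × 45^0.64 ≈ 69.72 kt.
ΔV over 12 h = 29.57 kt → 24 h equivalent = 29.57 × 24/12 ≈ 59.14 kt.
59 kt ≥ 30 kt ⇒ rapid intensification.

59 kt, yes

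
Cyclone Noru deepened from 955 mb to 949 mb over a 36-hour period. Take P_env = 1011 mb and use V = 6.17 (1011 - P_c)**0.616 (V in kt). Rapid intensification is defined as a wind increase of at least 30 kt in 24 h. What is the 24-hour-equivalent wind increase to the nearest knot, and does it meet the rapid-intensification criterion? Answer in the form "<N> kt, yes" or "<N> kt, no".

3 kt, no

V₁: ΔP = 56, V ≈ 6.17 × 56^0.616 ≈ 73.65 kt.
V₂: ΔP = 62, V ≈ 6.17 × 62^0.616 ≈ 78.41 kt.
ΔV over 36 h = 4.76 kt → 24 h equivalent = 4.76 × 24/36 ≈ 3.17 kt.
3 kt < 30 kt ⇒ not rapid intensification.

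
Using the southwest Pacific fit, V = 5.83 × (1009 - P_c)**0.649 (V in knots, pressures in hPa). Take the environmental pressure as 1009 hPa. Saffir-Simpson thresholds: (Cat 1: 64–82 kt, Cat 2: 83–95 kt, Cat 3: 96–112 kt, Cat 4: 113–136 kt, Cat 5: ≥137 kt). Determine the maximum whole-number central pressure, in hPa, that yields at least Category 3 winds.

934 hPa

Category 3 begins at V = 96 kt.
Required ΔP = (96/5.83)^(1/0.649) = 16.467^1.541 ≈ 74.92 hPa.
P_c ≤ 1009 − 74.92 = 934.08, so the highest integer P_c is 934 hPa.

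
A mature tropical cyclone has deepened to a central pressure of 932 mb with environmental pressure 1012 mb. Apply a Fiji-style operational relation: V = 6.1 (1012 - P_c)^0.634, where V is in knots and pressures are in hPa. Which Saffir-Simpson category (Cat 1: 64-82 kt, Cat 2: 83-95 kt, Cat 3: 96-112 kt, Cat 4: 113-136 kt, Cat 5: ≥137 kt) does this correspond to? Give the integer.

ΔP = 1012 − 932 = 80 mb.
V ≈ 6.1 × 80^0.634 = 6.1 × 16.09 ≈ 98 kt.
98 kt falls in the Category 3 band.

3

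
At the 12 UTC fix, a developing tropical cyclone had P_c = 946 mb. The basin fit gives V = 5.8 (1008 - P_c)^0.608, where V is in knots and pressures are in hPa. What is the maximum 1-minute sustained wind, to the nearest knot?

ΔP = 1008 − 946 = 62 mb.
62^0.608 ≈ 12.296.
V ≈ 5.8 × 12.296 ≈ 71.3 kt.

71 kt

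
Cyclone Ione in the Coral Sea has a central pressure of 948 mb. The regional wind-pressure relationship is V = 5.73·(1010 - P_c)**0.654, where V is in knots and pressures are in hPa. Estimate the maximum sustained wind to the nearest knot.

85 kt

ΔP = 1010 − 948 = 62 mb.
62^0.654 ≈ 14.867.
V ≈ 5.73 × 14.867 ≈ 85.2 kt.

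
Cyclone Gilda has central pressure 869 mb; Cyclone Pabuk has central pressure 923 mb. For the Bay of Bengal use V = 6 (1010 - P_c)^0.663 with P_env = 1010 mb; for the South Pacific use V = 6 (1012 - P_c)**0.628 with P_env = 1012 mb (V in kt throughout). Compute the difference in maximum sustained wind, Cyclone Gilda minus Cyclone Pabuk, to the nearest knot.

59 kt

Cyclone Gilda: ΔP = 141; V ≈ 6 × 141^0.663 ≈ 159.62 kt.
Cyclone Pabuk: ΔP = 89; V ≈ 6 × 89^0.628 ≈ 100.55 kt.
Difference ≈ 159.62 − 100.55 = 59.07 → 59 kt.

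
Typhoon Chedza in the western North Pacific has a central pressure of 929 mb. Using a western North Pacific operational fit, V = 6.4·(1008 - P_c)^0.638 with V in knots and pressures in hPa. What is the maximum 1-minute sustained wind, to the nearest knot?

104 kt

ΔP = 1008 − 929 = 79 mb.
79^0.638 ≈ 16.244.
V ≈ 6.4 × 16.244 ≈ 104.0 kt.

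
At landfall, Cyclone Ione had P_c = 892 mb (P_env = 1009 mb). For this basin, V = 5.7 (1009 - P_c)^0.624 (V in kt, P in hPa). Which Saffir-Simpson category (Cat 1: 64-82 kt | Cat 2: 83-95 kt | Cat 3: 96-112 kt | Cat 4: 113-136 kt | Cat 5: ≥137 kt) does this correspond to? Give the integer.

3

ΔP = 1009 − 892 = 117 mb.
V ≈ 5.7 × 117^0.624 = 5.7 × 19.52 ≈ 111 kt.
111 kt falls in the Category 3 band.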